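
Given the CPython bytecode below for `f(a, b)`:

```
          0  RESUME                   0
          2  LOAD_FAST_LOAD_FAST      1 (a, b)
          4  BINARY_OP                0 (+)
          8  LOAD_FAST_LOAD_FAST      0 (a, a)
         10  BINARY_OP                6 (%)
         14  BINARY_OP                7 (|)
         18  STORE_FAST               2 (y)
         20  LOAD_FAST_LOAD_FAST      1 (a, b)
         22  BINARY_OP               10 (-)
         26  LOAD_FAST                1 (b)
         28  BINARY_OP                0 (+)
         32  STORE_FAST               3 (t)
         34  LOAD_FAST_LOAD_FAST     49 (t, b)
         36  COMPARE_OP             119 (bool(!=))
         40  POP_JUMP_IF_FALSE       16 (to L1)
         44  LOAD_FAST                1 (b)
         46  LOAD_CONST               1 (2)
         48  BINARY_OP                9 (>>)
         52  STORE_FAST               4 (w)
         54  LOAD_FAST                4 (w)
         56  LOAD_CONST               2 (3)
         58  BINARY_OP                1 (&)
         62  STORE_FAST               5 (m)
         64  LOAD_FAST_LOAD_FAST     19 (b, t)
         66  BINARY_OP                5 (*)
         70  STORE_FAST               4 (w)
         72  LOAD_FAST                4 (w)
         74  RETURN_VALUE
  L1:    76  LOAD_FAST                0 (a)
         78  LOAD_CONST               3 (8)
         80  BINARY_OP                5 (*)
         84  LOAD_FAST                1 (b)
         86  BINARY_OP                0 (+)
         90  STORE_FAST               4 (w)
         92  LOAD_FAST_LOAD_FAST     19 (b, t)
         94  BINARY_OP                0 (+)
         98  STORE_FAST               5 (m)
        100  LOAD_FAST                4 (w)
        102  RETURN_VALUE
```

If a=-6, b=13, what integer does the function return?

LOAD_FAST_LOAD_FAST a,b → push -6,13. Stack: [-6, 13]
BINARY_OP + → -6 + 13 = 7. Stack: [7]
LOAD_FAST_LOAD_FAST a,a → push -6,-6. Stack: [7, -6, -6]
BINARY_OP % → -6 % -6 = 0. Stack: [7, 0]
BINARY_OP | → 7 | 0 = 7. Stack: [7]
STORE_FAST y → y=7. Stack: []
LOAD_FAST_LOAD_FAST a,b → push -6,13. Stack: [-6, 13]
BINARY_OP - → -6 - 13 = -19. Stack: [-19]
LOAD_FAST b → push 13. Stack: [-19, 13]
BINARY_OP + → -19 + 13 = -6. Stack: [-6]
STORE_FAST t → t=-6. Stack: []
LOAD_FAST_LOAD_FAST t,b → push -6,13. Stack: [-6, 13]
COMPARE_OP bool(!=) → -6 vs 13 = True. Stack: [True]
POP_JUMP_IF_FALSE → pop True; no jump. Stack: []
LOAD_FAST b → push 13. Stack: [13]
LOAD_CONST → push 2. Stack: [13, 2]
BINARY_OP >> → 13 >> 2 = 3. Stack: [3]
STORE_FAST w → w=3. Stack: []
LOAD_FAST w → push 3. Stack: [3]
LOAD_CONST → push 3. Stack: [3, 3]
BINARY_OP & → 3 & 3 = 3. Stack: [3]
STORE_FAST m → m=3. Stack: []
LOAD_FAST_LOAD_FAST b,t → push 13,-6. Stack: [13, -6]
BINARY_OP * → 13 * -6 = -78. Stack: [-78]
STORE_FAST w → w=-78. Stack: []
LOAD_FAST w → push -78. Stack: [-78]
RETURN_VALUE → return -78.

-78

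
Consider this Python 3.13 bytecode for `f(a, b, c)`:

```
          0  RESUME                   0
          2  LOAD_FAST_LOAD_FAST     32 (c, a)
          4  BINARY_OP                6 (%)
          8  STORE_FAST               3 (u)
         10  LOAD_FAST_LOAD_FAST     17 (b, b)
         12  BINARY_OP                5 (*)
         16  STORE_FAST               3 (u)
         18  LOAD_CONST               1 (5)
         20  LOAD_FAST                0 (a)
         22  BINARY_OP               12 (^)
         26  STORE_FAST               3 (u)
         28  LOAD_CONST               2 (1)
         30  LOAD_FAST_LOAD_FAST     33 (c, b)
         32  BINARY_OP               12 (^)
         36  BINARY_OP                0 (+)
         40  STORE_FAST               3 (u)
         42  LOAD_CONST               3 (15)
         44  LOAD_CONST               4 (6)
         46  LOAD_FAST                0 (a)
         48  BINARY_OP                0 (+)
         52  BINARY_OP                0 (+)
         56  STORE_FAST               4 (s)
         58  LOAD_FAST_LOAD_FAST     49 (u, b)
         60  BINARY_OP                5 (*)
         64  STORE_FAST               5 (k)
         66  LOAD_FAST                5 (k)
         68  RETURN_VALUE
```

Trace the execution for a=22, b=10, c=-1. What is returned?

LOAD_FAST_LOAD_FAST c,a → push -1,22. Stack: [-1, 22]
BINARY_OP % → -1 % 22 = 21. Stack: [21]
STORE_FAST u → u=21. Stack: []
LOAD_FAST_LOAD_FAST b,b → push 10,10. Stack: [10, 10]
BINARY_OP * → 10 * 10 = 100. Stack: [100]
STORE_FAST u → u=100. Stack: []
LOAD_CONST → push 5. Stack: [5]
LOAD_FAST a → push 22. Stack: [5, 22]
BINARY_OP ^ → 5 ^ 22 = 19. Stack: [19]
STORE_FAST u → u=19. Stack: []
LOAD_CONST → push 1. Stack: [1]
LOAD_FAST_LOAD_FAST c,b → push -1,10. Stack: [1, -1, 10]
BINARY_OP ^ → -1 ^ 10 = -11. Stack: [1, -11]
BINARY_OP + → 1 + -11 = -10. Stack: [-10]
STORE_FAST u → u=-10. Stack: []
LOAD_CONST → push 15. Stack: [15]
LOAD_CONST → push 6. Stack: [15, 6]
LOAD_FAST a → push 22. Stack: [15, 6, 22]
BINARY_OP + → 6 + 22 = 28. Stack: [15, 28]
BINARY_OP + → 15 + 28 = 43. Stack: [43]
STORE_FAST s → s=43. Stack: []
LOAD_FAST_LOAD_FAST u,b → push -10,10. Stack: [-10, 10]
BINARY_OP * → -10 * 10 = -100. Stack: [-100]
STORE_FAST k → k=-100. Stack: []
LOAD_FAST k → push -100. Stack: [-100]
RETURN_VALUE → return -100.

-100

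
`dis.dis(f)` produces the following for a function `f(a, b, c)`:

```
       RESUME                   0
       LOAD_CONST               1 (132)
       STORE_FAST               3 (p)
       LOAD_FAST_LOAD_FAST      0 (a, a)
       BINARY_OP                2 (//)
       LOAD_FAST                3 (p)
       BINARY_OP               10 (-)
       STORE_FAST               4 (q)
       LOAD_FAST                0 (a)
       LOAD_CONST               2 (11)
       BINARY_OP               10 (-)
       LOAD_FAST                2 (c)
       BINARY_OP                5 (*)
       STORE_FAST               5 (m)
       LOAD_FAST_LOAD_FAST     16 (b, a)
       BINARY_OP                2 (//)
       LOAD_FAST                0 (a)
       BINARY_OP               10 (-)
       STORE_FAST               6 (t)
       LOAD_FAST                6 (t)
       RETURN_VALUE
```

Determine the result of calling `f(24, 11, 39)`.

LOAD_CONST → push 132. Stack: [132]
STORE_FAST p → p=132. Stack: []
LOAD_FAST_LOAD_FAST a,a → push 24,24. Stack: [24, 24]
BINARY_OP // → 24 // 24 = 1. Stack: [1]
LOAD_FAST p → push 132. Stack: [1, 132]
BINARY_OP - → 1 - 132 = -131. Stack: [-131]
STORE_FAST q → q=-131. Stack: []
LOAD_FAST a → push 24. Stack: [24]
LOAD_CONST → push 11. Stack: [24, 11]
BINARY_OP - → 24 - 11 = 13. Stack: [13]
LOAD_FAST c → push 39. Stack: [13, 39]
BINARY_OP * → 13 * 39 = 507. Stack: [507]
STORE_FAST m → m=507. Stack: []
LOAD_FAST_LOAD_FAST b,a → push 11,24. Stack: [11, 24]
BINARY_OP // → 11 // 24 = 0. Stack: [0]
LOAD_FAST a → push 24. Stack: [0, 24]
BINARY_OP - → 0 - 24 = -24. Stack: [-24]
STORE_FAST t → t=-24. Stack: []
LOAD_FAST t → push -24. Stack: [-24]
RETURN_VALUE → return -24.

-24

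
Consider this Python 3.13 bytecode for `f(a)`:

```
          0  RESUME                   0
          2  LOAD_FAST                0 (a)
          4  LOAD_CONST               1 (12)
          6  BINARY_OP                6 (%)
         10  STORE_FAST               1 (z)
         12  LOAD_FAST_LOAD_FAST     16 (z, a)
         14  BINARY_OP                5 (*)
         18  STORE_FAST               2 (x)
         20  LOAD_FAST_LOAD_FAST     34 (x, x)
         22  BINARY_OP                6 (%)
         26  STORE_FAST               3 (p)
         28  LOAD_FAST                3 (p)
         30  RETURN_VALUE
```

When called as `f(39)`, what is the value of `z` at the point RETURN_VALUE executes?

3

LOAD_FAST a → push 39. Stack: [39]
LOAD_CONST → push 12. Stack: [39, 12]
BINARY_OP % → 39 % 12 = 3. Stack: [3]
STORE_FAST z → z=3. Stack: []
LOAD_FAST_LOAD_FAST z,a → push 3,39. Stack: [3, 39]
BINARY_OP * → 3 * 39 = 117. Stack: [117]
STORE_FAST x → x=117. Stack: []
LOAD_FAST_LOAD_FAST x,x → push 117,117. Stack: [117, 117]
BINARY_OP % → 117 % 117 = 0. Stack: [0]
STORE_FAST p → p=0. Stack: []
LOAD_FAST p → push 0. Stack: [0]
RETURN_VALUE → return 0.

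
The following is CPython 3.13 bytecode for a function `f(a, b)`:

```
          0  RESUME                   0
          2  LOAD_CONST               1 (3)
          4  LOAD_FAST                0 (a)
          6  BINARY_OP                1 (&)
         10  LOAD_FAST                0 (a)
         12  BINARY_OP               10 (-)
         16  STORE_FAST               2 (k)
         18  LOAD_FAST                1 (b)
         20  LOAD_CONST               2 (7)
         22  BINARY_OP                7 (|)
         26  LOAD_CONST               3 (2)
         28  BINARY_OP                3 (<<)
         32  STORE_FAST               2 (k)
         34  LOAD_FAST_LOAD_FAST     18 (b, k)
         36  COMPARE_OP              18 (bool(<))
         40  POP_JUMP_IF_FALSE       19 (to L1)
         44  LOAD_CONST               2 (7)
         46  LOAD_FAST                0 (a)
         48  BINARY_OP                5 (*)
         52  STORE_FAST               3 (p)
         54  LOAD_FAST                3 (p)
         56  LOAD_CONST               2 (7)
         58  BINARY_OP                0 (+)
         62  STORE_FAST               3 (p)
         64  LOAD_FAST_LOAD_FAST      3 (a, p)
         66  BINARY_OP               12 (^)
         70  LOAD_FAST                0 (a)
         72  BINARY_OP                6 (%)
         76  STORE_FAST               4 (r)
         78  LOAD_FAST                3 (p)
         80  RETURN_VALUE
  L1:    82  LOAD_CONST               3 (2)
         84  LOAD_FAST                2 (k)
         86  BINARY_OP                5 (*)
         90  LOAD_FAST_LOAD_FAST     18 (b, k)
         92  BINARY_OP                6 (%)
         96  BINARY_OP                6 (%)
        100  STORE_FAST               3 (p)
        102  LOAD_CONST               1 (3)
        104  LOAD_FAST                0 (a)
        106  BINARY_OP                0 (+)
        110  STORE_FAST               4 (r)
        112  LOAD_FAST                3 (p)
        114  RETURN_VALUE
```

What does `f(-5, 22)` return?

LOAD_CONST → push 3. Stack: [3]
LOAD_FAST a → push -5. Stack: [3, -5]
BINARY_OP & → 3 & -5 = 3. Stack: [3]
LOAD_FAST a → push -5. Stack: [3, -5]
BINARY_OP - → 3 - -5 = 8. Stack: [8]
STORE_FAST k → k=8. Stack: []
LOAD_FAST b → push 22. Stack: [22]
LOAD_CONST → push 7. Stack: [22, 7]
BINARY_OP | → 22 | 7 = 23. Stack: [23]
LOAD_CONST → push 2. Stack: [23, 2]
BINARY_OP << → 23 << 2 = 92. Stack: [92]
STORE_FAST k → k=92. Stack: []
LOAD_FAST_LOAD_FAST b,k → push 22,92. Stack: [22, 92]
COMPARE_OP bool(<) → 22 vs 92 = True. Stack: [True]
POP_JUMP_IF_FALSE → pop True; no jump. Stack: []
LOAD_CONST → push 7. Stack: [7]
LOAD_FAST a → push -5. Stack: [7, -5]
BINARY_OP * → 7 * -5 = -35. Stack: [-35]
STORE_FAST p → p=-35. Stack: []
LOAD_FAST p → push -35. Stack: [-35]
LOAD_CONST → push 7. Stack: [-35, 7]
BINARY_OP + → -35 + 7 = -28. Stack: [-28]
STORE_FAST p → p=-28. Stack: []
LOAD_FAST_LOAD_FAST a,p → push -5,-28. Stack: [-5, -28]
BINARY_OP ^ → -5 ^ -28 = 31. Stack: [31]
LOAD_FAST a → push -5. Stack: [31, -5]
BINARY_OP % → 31 % -5 = -4. Stack: [-4]
STORE_FAST r → r=-4. Stack: []
LOAD_FAST p → push -28. Stack: [-28]
RETURN_VALUE → return -28.

-28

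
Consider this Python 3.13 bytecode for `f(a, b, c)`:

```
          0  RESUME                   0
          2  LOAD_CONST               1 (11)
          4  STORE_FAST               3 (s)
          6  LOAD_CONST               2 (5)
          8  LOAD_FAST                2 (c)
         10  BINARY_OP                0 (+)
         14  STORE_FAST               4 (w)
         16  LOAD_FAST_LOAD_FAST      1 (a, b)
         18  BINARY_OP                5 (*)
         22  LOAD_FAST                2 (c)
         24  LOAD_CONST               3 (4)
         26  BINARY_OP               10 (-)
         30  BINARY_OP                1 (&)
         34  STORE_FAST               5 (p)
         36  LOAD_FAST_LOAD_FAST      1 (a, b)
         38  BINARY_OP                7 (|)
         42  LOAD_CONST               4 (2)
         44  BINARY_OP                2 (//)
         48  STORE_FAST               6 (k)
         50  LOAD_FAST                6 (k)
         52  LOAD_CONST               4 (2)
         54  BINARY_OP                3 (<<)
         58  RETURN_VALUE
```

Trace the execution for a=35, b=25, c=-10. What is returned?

116

LOAD_CONST → push 11. Stack: [11]
STORE_FAST s → s=11. Stack: []
LOAD_CONST → push 5. Stack: [5]
LOAD_FAST c → push -10. Stack: [5, -10]
BINARY_OP + → 5 + -10 = -5. Stack: [-5]
STORE_FAST w → w=-5. Stack: []
LOAD_FAST_LOAD_FAST a,b → push 35,25. Stack: [35, 25]
BINARY_OP * → 35 * 25 = 875. Stack: [875]
LOAD_FAST c → push -10. Stack: [875, -10]
LOAD_CONST → push 4. Stack: [875, -10, 4]
BINARY_OP - → -10 - 4 = -14. Stack: [875, -14]
BINARY_OP & → 875 & -14 = 866. Stack: [866]
STORE_FAST p → p=866. Stack: []
LOAD_FAST_LOAD_FAST a,b → push 35,25. Stack: [35, 25]
BINARY_OP | → 35 | 25 = 59. Stack: [59]
LOAD_CONST → push 2. Stack: [59, 2]
BINARY_OP // → 59 // 2 = 29. Stack: [29]
STORE_FAST k → k=29. Stack: []
LOAD_FAST k → push 29. Stack: [29]
LOAD_CONST → push 2. Stack: [29, 2]
BINARY_OP << → 29 << 2 = 116. Stack: [116]
RETURN_VALUE → return 116.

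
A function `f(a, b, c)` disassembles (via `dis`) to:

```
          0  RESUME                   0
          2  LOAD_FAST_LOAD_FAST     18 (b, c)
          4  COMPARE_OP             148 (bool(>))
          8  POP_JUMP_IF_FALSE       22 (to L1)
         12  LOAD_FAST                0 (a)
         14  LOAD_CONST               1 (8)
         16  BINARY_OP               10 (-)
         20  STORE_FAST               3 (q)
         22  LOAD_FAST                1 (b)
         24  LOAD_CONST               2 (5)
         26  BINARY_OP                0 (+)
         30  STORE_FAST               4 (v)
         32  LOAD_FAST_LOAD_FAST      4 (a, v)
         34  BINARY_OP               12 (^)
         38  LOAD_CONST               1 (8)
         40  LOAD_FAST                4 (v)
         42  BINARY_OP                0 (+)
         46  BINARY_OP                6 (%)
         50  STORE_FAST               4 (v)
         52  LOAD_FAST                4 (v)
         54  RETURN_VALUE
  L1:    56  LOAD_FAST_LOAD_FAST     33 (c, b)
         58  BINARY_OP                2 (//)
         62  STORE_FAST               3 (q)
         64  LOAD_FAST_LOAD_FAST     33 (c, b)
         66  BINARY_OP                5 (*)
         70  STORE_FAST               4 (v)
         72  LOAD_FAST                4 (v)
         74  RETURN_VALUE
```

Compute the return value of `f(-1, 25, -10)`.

7

LOAD_FAST_LOAD_FAST b,c → push 25,-10. Stack: [25, -10]
COMPARE_OP bool(>) → 25 vs -10 = True. Stack: [True]
POP_JUMP_IF_FALSE → pop True; no jump. Stack: []
LOAD_FAST a → push -1. Stack: [-1]
LOAD_CONST → push 8. Stack: [-1, 8]
BINARY_OP - → -1 - 8 = -9. Stack: [-9]
STORE_FAST q → q=-9. Stack: []
LOAD_FAST b → push 25. Stack: [25]
LOAD_CONST → push 5. Stack: [25, 5]
BINARY_OP + → 25 + 5 = 30. Stack: [30]
STORE_FAST v → v=30. Stack: []
LOAD_FAST_LOAD_FAST a,v → push -1,30. Stack: [-1, 30]
BINARY_OP ^ → -1 ^ 30 = -31. Stack: [-31]
LOAD_CONST → push 8. Stack: [-31, 8]
LOAD_FAST v → push 30. Stack: [-31, 8, 30]
BINARY_OP + → 8 + 30 = 38. Stack: [-31, 38]
BINARY_OP % → -31 % 38 = 7. Stack: [7]
STORE_FAST v → v=7. Stack: []
LOAD_FAST v → push 7. Stack: [7]
RETURN_VALUE → return 7.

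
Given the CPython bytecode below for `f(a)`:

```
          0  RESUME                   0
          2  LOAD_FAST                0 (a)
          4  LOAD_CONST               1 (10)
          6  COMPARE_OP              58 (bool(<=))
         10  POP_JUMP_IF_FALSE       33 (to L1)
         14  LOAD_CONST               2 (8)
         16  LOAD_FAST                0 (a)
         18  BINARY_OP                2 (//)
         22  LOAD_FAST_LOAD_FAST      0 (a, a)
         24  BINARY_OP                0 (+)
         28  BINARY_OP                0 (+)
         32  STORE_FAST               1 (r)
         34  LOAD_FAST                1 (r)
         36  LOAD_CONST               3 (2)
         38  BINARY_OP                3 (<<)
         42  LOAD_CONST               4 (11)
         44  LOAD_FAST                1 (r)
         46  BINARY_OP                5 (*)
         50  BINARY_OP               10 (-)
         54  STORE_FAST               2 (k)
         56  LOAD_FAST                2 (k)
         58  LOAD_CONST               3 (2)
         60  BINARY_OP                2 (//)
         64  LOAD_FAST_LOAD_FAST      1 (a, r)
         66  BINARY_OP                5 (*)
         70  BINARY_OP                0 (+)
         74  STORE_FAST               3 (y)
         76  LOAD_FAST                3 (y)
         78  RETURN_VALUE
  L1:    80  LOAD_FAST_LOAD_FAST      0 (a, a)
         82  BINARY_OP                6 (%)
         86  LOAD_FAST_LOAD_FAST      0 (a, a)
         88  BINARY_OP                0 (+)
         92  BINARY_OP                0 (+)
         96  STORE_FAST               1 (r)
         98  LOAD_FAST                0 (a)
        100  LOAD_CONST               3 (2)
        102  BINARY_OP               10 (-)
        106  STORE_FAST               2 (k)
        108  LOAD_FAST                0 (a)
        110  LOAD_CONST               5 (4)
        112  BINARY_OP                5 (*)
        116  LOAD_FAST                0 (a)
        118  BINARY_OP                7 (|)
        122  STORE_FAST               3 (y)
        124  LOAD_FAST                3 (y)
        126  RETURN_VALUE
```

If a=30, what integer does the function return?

126

LOAD_FAST a → push 30. Stack: [30]
LOAD_CONST → push 10. Stack: [30, 10]
COMPARE_OP bool(<=) → 30 vs 10 = False. Stack: [False]
POP_JUMP_IF_FALSE → pop False; jump. Stack: []
LOAD_FAST_LOAD_FAST a,a → push 30,30. Stack: [30, 30]
BINARY_OP % → 30 % 30 = 0. Stack: [0]
LOAD_FAST_LOAD_FAST a,a → push 30,30. Stack: [0, 30, 30]
BINARY_OP + → 30 + 30 = 60. Stack: [0, 60]
BINARY_OP + → 0 + 60 = 60. Stack: [60]
STORE_FAST r → r=60. Stack: []
LOAD_FAST a → push 30. Stack: [30]
LOAD_CONST → push 2. Stack: [30, 2]
BINARY_OP - → 30 - 2 = 28. Stack: [28]
STORE_FAST k → k=28. Stack: []
LOAD_FAST a → push 30. Stack: [30]
LOAD_CONST → push 4. Stack: [30, 4]
BINARY_OP * → 30 * 4 = 120. Stack: [120]
LOAD_FAST a → push 30. Stack: [120, 30]
BINARY_OP | → 120 | 30 = 126. Stack: [126]
STORE_FAST y → y=126. Stack: []
LOAD_FAST y → push 126. Stack: [126]
RETURN_VALUE → return 126.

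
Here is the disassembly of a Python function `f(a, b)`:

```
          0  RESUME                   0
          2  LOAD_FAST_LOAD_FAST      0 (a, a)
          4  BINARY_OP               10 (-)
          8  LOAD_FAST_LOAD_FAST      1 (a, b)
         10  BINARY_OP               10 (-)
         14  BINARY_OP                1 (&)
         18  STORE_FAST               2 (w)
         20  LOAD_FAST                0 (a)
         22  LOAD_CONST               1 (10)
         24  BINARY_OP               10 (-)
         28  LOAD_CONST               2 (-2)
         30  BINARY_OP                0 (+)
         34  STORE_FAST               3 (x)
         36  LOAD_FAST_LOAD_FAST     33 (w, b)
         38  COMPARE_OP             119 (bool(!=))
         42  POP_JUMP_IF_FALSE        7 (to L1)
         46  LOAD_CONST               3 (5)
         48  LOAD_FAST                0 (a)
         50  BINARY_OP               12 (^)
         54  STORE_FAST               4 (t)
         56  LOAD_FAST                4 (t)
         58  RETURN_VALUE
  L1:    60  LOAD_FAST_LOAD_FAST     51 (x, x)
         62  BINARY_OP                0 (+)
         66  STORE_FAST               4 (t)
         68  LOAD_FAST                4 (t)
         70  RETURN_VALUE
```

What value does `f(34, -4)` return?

39

LOAD_FAST_LOAD_FAST a,a → push 34,34. Stack: [34, 34]
BINARY_OP - → 34 - 34 = 0. Stack: [0]
LOAD_FAST_LOAD_FAST a,b → push 34,-4. Stack: [0, 34, -4]
BINARY_OP - → 34 - -4 = 38. Stack: [0, 38]
BINARY_OP & → 0 & 38 = 0. Stack: [0]
STORE_FAST w → w=0. Stack: []
LOAD_FAST a → push 34. Stack: [34]
LOAD_CONST → push 10. Stack: [34, 10]
BINARY_OP - → 34 - 10 = 24. Stack: [24]
LOAD_CONST → push -2. Stack: [24, -2]
BINARY_OP + → 24 + -2 = 22. Stack: [22]
STORE_FAST x → x=22. Stack: []
LOAD_FAST_LOAD_FAST w,b → push 0,-4. Stack: [0, -4]
COMPARE_OP bool(!=) → 0 vs -4 = True. Stack: [True]
POP_JUMP_IF_FALSE → pop True; no jump. Stack: []
LOAD_CONST → push 5. Stack: [5]
LOAD_FAST a → push 34. Stack: [5, 34]
BINARY_OP ^ → 5 ^ 34 = 39. Stack: [39]
STORE_FAST t → t=39. Stack: []
LOAD_FAST t → push 39. Stack: [39]
RETURN_VALUE → return 39.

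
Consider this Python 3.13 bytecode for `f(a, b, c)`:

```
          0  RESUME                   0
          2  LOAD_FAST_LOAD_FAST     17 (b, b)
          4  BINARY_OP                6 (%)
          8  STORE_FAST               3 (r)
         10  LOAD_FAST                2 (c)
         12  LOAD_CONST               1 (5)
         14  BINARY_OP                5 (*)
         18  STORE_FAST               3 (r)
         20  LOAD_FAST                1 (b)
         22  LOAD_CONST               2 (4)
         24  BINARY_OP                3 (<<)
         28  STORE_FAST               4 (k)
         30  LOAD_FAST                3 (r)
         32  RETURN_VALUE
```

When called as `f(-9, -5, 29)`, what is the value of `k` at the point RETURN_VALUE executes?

LOAD_FAST_LOAD_FAST b,b → push -5,-5. Stack: [-5, -5]
BINARY_OP % → -5 % -5 = 0. Stack: [0]
STORE_FAST r → r=0. Stack: []
LOAD_FAST c → push 29. Stack: [29]
LOAD_CONST → push 5. Stack: [29, 5]
BINARY_OP * → 29 * 5 = 145. Stack: [145]
STORE_FAST r → r=145. Stack: []
LOAD_FAST b → push -5. Stack: [-5]
LOAD_CONST → push 4. Stack: [-5, 4]
BINARY_OP << → -5 << 4 = -80. Stack: [-80]
STORE_FAST k → k=-80. Stack: []
LOAD_FAST r → push 145. Stack: [145]
RETURN_VALUE → return 145.

-80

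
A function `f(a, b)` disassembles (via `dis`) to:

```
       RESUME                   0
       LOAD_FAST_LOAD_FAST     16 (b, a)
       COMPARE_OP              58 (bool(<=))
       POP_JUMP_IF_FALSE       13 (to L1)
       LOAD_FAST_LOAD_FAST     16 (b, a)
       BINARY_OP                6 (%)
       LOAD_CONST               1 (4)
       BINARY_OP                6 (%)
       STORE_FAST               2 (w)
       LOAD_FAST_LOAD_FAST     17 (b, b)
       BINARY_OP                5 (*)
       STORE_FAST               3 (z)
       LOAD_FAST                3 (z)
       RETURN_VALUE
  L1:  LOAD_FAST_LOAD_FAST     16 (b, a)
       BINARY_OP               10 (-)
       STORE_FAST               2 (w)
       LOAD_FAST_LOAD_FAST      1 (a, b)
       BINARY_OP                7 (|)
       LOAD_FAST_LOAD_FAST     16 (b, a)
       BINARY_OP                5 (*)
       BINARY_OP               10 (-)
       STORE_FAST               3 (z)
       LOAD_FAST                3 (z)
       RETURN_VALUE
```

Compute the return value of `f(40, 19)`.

LOAD_FAST_LOAD_FAST b,a → push 19,40. Stack: [19, 40]
COMPARE_OP bool(<=) → 19 vs 40 = True. Stack: [True]
POP_JUMP_IF_FALSE → pop True; no jump. Stack: []
LOAD_FAST_LOAD_FAST b,a → push 19,40. Stack: [19, 40]
BINARY_OP % → 19 % 40 = 19. Stack: [19]
LOAD_CONST → push 4. Stack: [19, 4]
BINARY_OP % → 19 % 4 = 3. Stack: [3]
STORE_FAST w → w=3. Stack: []
LOAD_FAST_LOAD_FAST b,b → push 19,19. Stack: [19, 19]
BINARY_OP * → 19 * 19 = 361. Stack: [361]
STORE_FAST z → z=361. Stack: []
LOAD_FAST z → push 361. Stack: [361]
RETURN_VALUE → return 361.

361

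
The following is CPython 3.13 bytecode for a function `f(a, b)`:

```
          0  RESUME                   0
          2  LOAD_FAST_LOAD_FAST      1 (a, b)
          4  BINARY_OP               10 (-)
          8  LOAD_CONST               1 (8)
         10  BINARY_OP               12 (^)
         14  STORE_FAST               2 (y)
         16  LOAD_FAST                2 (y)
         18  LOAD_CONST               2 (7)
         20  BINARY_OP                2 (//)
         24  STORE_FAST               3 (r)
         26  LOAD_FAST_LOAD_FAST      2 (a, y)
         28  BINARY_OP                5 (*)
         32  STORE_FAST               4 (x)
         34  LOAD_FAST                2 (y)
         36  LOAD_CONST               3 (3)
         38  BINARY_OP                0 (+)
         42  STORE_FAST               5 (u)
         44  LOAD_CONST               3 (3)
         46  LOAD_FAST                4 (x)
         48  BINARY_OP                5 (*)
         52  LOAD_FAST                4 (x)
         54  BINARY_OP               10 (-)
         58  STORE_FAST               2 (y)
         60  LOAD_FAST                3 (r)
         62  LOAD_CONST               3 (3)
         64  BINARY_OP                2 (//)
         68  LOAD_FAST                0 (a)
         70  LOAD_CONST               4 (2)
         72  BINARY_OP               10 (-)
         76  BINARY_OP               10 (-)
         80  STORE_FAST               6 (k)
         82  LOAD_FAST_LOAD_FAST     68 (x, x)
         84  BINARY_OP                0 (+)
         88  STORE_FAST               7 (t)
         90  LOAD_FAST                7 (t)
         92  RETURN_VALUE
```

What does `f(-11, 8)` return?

LOAD_FAST_LOAD_FAST a,b → push -11,8. Stack: [-11, 8]
BINARY_OP - → -11 - 8 = -19. Stack: [-19]
LOAD_CONST → push 8. Stack: [-19, 8]
BINARY_OP ^ → -19 ^ 8 = -27. Stack: [-27]
STORE_FAST y → y=-27. Stack: []
LOAD_FAST y → push -27. Stack: [-27]
LOAD_CONST → push 7. Stack: [-27, 7]
BINARY_OP // → -27 // 7 = -4. Stack: [-4]
STORE_FAST r → r=-4. Stack: []
LOAD_FAST_LOAD_FAST a,y → push -11,-27. Stack: [-11, -27]
BINARY_OP * → -11 * -27 = 297. Stack: [297]
STORE_FAST x → x=297. Stack: []
LOAD_FAST y → push -27. Stack: [-27]
LOAD_CONST → push 3. Stack: [-27, 3]
BINARY_OP + → -27 + 3 = -24. Stack: [-24]
STORE_FAST u → u=-24. Stack: []
LOAD_CONST → push 3. Stack: [3]
LOAD_FAST x → push 297. Stack: [3, 297]
BINARY_OP * → 3 * 297 = 891. Stack: [891]
LOAD_FAST x → push 297. Stack: [891, 297]
BINARY_OP - → 891 - 297 = 594. Stack: [594]
STORE_FAST y → y=594. Stack: []
LOAD_FAST r → push -4. Stack: [-4]
LOAD_CONST → push 3. Stack: [-4, 3]
BINARY_OP // → -4 // 3 = -2. Stack: [-2]
LOAD_FAST a → push -11. Stack: [-2, -11]
LOAD_CONST → push 2. Stack: [-2, -11, 2]
BINARY_OP - → -11 - 2 = -13. Stack: [-2, -13]
BINARY_OP - → -2 - -13 = 11. Stack: [11]
STORE_FAST k → k=11. Stack: []
LOAD_FAST_LOAD_FAST x,x → push 297,297. Stack: [297, 297]
BINARY_OP + → 297 + 297 = 594. Stack: [594]
STORE_FAST t → t=594. Stack: []
LOAD_FAST t → push 594. Stack: [594]
RETURN_VALUE → return 594.

594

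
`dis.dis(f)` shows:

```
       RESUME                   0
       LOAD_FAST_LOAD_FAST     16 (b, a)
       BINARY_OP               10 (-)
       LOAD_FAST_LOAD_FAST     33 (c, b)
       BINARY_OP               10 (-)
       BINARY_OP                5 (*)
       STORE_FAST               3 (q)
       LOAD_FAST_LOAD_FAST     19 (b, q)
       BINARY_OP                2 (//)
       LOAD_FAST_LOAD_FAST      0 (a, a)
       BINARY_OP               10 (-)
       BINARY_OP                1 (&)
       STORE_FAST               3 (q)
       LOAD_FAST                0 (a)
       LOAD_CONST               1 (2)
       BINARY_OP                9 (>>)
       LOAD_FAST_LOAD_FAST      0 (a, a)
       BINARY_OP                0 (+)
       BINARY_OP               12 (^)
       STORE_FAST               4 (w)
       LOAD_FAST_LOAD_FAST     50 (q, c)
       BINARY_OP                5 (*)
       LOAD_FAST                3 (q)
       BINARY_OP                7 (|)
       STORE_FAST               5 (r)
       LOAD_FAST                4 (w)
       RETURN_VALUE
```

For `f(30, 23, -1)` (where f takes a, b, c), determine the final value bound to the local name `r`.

0

LOAD_FAST_LOAD_FAST b,a → push 23,30. Stack: [23, 30]
BINARY_OP - → 23 - 30 = -7. Stack: [-7]
LOAD_FAST_LOAD_FAST c,b → push -1,23. Stack: [-7, -1, 23]
BINARY_OP - → -1 - 23 = -24. Stack: [-7, -24]
BINARY_OP * → -7 * -24 = 168. Stack: [168]
STORE_FAST q → q=168. Stack: []
LOAD_FAST_LOAD_FAST b,q → push 23,168. Stack: [23, 168]
BINARY_OP // → 23 // 168 = 0. Stack: [0]
LOAD_FAST_LOAD_FAST a,a → push 30,30. Stack: [0, 30, 30]
BINARY_OP - → 30 - 30 = 0. Stack: [0, 0]
BINARY_OP & → 0 & 0 = 0. Stack: [0]
STORE_FAST q → q=0. Stack: []
LOAD_FAST a → push 30. Stack: [30]
LOAD_CONST → push 2. Stack: [30, 2]
BINARY_OP >> → 30 >> 2 = 7. Stack: [7]
LOAD_FAST_LOAD_FAST a,a → push 30,30. Stack: [7, 30, 30]
BINARY_OP + → 30 + 30 = 60. Stack: [7, 60]
BINARY_OP ^ → 7 ^ 60 = 59. Stack: [59]
STORE_FAST w → w=59. Stack: []
LOAD_FAST_LOAD_FAST q,c → push 0,-1. Stack: [0, -1]
BINARY_OP * → 0 * -1 = 0. Stack: [0]
LOAD_FAST q → push 0. Stack: [0, 0]
BINARY_OP | → 0 | 0 = 0. Stack: [0]
STORE_FAST r → r=0. Stack: []
LOAD_FAST w → push 59. Stack: [59]
RETURN_VALUE → return 59.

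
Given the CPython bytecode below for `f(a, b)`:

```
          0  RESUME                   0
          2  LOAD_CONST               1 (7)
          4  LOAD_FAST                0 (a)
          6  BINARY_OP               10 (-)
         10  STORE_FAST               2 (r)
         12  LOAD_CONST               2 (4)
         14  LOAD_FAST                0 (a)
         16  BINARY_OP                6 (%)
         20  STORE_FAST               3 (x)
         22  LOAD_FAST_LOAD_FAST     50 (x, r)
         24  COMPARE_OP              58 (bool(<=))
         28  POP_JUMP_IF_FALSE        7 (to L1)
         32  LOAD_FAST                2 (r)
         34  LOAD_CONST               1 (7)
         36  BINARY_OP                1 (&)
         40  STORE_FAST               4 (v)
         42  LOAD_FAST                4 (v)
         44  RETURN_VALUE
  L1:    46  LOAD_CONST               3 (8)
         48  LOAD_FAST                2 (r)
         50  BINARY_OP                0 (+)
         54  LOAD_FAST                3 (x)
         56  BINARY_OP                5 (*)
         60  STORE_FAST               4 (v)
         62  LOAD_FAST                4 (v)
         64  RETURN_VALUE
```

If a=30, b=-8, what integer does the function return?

LOAD_CONST → push 7. Stack: [7]
LOAD_FAST a → push 30. Stack: [7, 30]
BINARY_OP - → 7 - 30 = -23. Stack: [-23]
STORE_FAST r → r=-23. Stack: []
LOAD_CONST → push 4. Stack: [4]
LOAD_FAST a → push 30. Stack: [4, 30]
BINARY_OP % → 4 % 30 = 4. Stack: [4]
STORE_FAST x → x=4. Stack: []
LOAD_FAST_LOAD_FAST x,r → push 4,-23. Stack: [4, -23]
COMPARE_OP bool(<=) → 4 vs -23 = False. Stack: [False]
POP_JUMP_IF_FALSE → pop False; jump. Stack: []
LOAD_CONST → push 8. Stack: [8]
LOAD_FAST r → push -23. Stack: [8, -23]
BINARY_OP + → 8 + -23 = -15. Stack: [-15]
LOAD_FAST x → push 4. Stack: [-15, 4]
BINARY_OP * → -15 * 4 = -60. Stack: [-60]
STORE_FAST v → v=-60. Stack: []
LOAD_FAST v → push -60. Stack: [-60]
RETURN_VALUE → return -60.

-60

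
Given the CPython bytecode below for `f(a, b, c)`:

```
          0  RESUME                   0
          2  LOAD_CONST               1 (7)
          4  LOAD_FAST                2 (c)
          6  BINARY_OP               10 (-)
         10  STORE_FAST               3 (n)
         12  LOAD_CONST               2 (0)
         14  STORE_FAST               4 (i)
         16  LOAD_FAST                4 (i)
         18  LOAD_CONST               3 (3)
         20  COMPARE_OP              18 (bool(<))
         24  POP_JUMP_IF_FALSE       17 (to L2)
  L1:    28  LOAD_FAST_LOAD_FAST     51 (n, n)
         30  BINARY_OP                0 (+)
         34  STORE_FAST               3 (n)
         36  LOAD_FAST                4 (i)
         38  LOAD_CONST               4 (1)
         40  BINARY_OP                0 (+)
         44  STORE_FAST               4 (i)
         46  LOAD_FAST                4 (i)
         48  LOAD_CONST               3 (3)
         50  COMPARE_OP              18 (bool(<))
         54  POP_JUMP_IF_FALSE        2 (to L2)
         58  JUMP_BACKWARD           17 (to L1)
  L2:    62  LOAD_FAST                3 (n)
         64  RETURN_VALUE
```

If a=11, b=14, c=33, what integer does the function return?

LOAD_CONST → push 7. Stack: [7]
LOAD_FAST c → push 33. Stack: [7, 33]
BINARY_OP - → 7 - 33 = -26. Stack: [-26]
STORE_FAST n → n=-26. Stack: []
LOAD_CONST → push 0. Stack: [0]
STORE_FAST i → i=0. Stack: []
LOAD_FAST i → push 0. Stack: [0]
LOAD_CONST → push 3. Stack: [0, 3]
COMPARE_OP bool(<) → 0 vs 3 = True. Stack: [True]
POP_JUMP_IF_FALSE → pop True; no jump. Stack: []
LOAD_FAST_LOAD_FAST n,n → push -26,-26. Stack: [-26, -26]
BINARY_OP + → -26 + -26 = -52. Stack: [-52]
STORE_FAST n → n=-52. Stack: []
LOAD_FAST i → push 0. Stack: [0]
LOAD_CONST → push 1. Stack: [0, 1]
BINARY_OP + → 0 + 1 = 1. Stack: [1]
STORE_FAST i → i=1. Stack: []
LOAD_FAST i → push 1. Stack: [1]
LOAD_CONST → push 3. Stack: [1, 3]
COMPARE_OP bool(<) → 1 vs 3 = True. Stack: [True]
POP_JUMP_IF_FALSE → pop True; no jump. Stack: []
LOAD_FAST_LOAD_FAST n,n → push -52,-52. Stack: [-52, -52]
BINARY_OP + → -52 + -52 = -104. Stack: [-104]
STORE_FAST n → n=-104. Stack: []
LOAD_FAST i → push 1. Stack: [1]
LOAD_CONST → push 1. Stack: [1, 1]
BINARY_OP + → 1 + 1 = 2. Stack: [2]
STORE_FAST i → i=2. Stack: []
LOAD_FAST i → push 2. Stack: [2]
LOAD_CONST → push 3. Stack: [2, 3]
COMPARE_OP bool(<) → 2 vs 3 = True. Stack: [True]
POP_JUMP_IF_FALSE → pop True; no jump. Stack: []
LOAD_FAST_LOAD_FAST n,n → push -104,-104. Stack: [-104, -104]
BINARY_OP + → -104 + -104 = -208. Stack: [-208]
STORE_FAST n → n=-208. Stack: []
LOAD_FAST i → push 2. Stack: [2]
LOAD_CONST → push 1. Stack: [2, 1]
BINARY_OP + → 2 + 1 = 3. Stack: [3]
STORE_FAST i → i=3. Stack: []
LOAD_FAST i → push 3. Stack: [3]
LOAD_CONST → push 3. Stack: [3, 3]
COMPARE_OP bool(<) → 3 vs 3 = False. Stack: [False]
POP_JUMP_IF_FALSE → pop False; jump. Stack: []
LOAD_FAST n → push -208. Stack: [-208]
RETURN_VALUE → return -208.

-208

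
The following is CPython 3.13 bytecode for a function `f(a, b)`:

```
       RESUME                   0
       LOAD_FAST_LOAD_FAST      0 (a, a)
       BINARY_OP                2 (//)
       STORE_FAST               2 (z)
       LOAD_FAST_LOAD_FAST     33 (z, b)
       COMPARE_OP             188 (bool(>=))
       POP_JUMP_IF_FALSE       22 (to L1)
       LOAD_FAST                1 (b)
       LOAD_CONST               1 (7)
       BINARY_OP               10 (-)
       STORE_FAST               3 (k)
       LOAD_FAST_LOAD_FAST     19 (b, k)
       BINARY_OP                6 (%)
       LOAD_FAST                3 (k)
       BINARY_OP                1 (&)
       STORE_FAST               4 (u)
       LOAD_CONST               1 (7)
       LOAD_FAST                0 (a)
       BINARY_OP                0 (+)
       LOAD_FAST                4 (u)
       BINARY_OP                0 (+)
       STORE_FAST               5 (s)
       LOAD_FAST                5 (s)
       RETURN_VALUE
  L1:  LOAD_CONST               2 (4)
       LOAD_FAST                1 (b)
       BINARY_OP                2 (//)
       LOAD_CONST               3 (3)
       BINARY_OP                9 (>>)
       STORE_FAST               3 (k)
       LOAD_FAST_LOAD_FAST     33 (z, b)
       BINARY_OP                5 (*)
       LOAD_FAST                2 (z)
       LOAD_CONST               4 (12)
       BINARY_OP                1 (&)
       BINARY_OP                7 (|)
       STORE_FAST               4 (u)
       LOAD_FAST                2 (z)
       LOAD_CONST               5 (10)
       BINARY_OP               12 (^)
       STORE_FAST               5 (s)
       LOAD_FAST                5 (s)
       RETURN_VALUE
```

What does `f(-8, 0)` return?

-1

LOAD_FAST_LOAD_FAST a,a → push -8,-8. Stack: [-8, -8]
BINARY_OP // → -8 // -8 = 1. Stack: [1]
STORE_FAST z → z=1. Stack: []
LOAD_FAST_LOAD_FAST z,b → push 1,0. Stack: [1, 0]
COMPARE_OP bool(>=) → 1 vs 0 = True. Stack: [True]
POP_JUMP_IF_FALSE → pop True; no jump. Stack: []
LOAD_FAST b → push 0. Stack: [0]
LOAD_CONST → push 7. Stack: [0, 7]
BINARY_OP - → 0 - 7 = -7. Stack: [-7]
STORE_FAST k → k=-7. Stack: []
LOAD_FAST_LOAD_FAST b,k → push 0,-7. Stack: [0, -7]
BINARY_OP % → 0 % -7 = 0. Stack: [0]
LOAD_FAST k → push -7. Stack: [0, -7]
BINARY_OP & → 0 & -7 = 0. Stack: [0]
STORE_FAST u → u=0. Stack: []
LOAD_CONST → push 7. Stack: [7]
LOAD_FAST a → push -8. Stack: [7, -8]
BINARY_OP + → 7 + -8 = -1. Stack: [-1]
LOAD_FAST u → push 0. Stack: [-1, 0]
BINARY_OP + → -1 + 0 = -1. Stack: [-1]
STORE_FAST s → s=-1. Stack: []
LOAD_FAST s → push -1. Stack: [-1]
RETURN_VALUE → return -1.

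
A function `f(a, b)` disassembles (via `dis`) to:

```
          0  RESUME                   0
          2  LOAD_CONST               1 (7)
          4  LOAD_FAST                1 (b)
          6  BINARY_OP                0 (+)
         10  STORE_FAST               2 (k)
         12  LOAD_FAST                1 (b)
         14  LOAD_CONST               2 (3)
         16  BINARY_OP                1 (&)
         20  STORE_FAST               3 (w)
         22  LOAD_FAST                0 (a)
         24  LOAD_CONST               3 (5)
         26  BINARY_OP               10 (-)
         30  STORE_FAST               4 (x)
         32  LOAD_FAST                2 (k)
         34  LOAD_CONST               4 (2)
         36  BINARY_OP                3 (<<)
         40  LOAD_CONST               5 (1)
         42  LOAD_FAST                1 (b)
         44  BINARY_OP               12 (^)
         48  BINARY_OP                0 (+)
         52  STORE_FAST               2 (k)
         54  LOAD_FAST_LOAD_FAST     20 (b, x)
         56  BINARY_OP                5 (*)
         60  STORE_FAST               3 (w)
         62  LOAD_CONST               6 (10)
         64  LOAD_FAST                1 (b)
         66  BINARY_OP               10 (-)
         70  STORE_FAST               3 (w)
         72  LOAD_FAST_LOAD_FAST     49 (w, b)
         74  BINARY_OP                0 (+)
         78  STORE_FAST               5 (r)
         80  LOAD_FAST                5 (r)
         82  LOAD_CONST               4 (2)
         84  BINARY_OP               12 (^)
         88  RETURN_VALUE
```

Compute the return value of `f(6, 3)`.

8

LOAD_CONST → push 7. Stack: [7]
LOAD_FAST b → push 3. Stack: [7, 3]
BINARY_OP + → 7 + 3 = 10. Stack: [10]
STORE_FAST k → k=10. Stack: []
LOAD_FAST b → push 3. Stack: [3]
LOAD_CONST → push 3. Stack: [3, 3]
BINARY_OP & → 3 & 3 = 3. Stack: [3]
STORE_FAST w → w=3. Stack: []
LOAD_FAST a → push 6. Stack: [6]
LOAD_CONST → push 5. Stack: [6, 5]
BINARY_OP - → 6 - 5 = 1. Stack: [1]
STORE_FAST x → x=1. Stack: []
LOAD_FAST k → push 10. Stack: [10]
LOAD_CONST → push 2. Stack: [10, 2]
BINARY_OP << → 10 << 2 = 40. Stack: [40]
LOAD_CONST → push 1. Stack: [40, 1]
LOAD_FAST b → push 3. Stack: [40, 1, 3]
BINARY_OP ^ → 1 ^ 3 = 2. Stack: [40, 2]
BINARY_OP + → 40 + 2 = 42. Stack: [42]
STORE_FAST k → k=42. Stack: []
LOAD_FAST_LOAD_FAST b,x → push 3,1. Stack: [3, 1]
BINARY_OP * → 3 * 1 = 3. Stack: [3]
STORE_FAST w → w=3. Stack: []
LOAD_CONST → push 10. Stack: [10]
LOAD_FAST b → push 3. Stack: [10, 3]
BINARY_OP - → 10 - 3 = 7. Stack: [7]
STORE_FAST w → w=7. Stack: []
LOAD_FAST_LOAD_FAST w,b → push 7,3. Stack: [7, 3]
BINARY_OP + → 7 + 3 = 10. Stack: [10]
STORE_FAST r → r=10. Stack: []
LOAD_FAST r → push 10. Stack: [10]
LOAD_CONST → push 2. Stack: [10, 2]
BINARY_OP ^ → 10 ^ 2 = 8. Stack: [8]
RETURN_VALUE → return 8.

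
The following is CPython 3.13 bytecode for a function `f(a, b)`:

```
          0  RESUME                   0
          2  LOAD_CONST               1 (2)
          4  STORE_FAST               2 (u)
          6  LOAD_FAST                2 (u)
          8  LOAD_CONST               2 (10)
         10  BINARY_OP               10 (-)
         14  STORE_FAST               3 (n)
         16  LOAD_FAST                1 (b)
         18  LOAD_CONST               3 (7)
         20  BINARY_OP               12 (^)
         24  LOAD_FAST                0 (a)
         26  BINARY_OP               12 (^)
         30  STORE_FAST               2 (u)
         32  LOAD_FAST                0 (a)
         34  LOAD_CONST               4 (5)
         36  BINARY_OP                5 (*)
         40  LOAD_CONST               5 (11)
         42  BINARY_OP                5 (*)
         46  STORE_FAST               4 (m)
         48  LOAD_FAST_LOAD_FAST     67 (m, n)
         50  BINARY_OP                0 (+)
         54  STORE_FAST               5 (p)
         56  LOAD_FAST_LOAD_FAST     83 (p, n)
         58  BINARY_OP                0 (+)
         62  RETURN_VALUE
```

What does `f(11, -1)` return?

589

LOAD_CONST → push 2. Stack: [2]
STORE_FAST u → u=2. Stack: []
LOAD_FAST u → push 2. Stack: [2]
LOAD_CONST → push 10. Stack: [2, 10]
BINARY_OP - → 2 - 10 = -8. Stack: [-8]
STORE_FAST n → n=-8. Stack: []
LOAD_FAST b → push -1. Stack: [-1]
LOAD_CONST → push 7. Stack: [-1, 7]
BINARY_OP ^ → -1 ^ 7 = -8. Stack: [-8]
LOAD_FAST a → push 11. Stack: [-8, 11]
BINARY_OP ^ → -8 ^ 11 = -13. Stack: [-13]
STORE_FAST u → u=-13. Stack: []
LOAD_FAST a → push 11. Stack: [11]
LOAD_CONST → push 5. Stack: [11, 5]
BINARY_OP * → 11 * 5 = 55. Stack: [55]
LOAD_CONST → push 11. Stack: [55, 11]
BINARY_OP * → 55 * 11 = 605. Stack: [605]
STORE_FAST m → m=605. Stack: []
LOAD_FAST_LOAD_FAST m,n → push 605,-8. Stack: [605, -8]
BINARY_OP + → 605 + -8 = 597. Stack: [597]
STORE_FAST p → p=597. Stack: []
LOAD_FAST_LOAD_FAST p,n → push 597,-8. Stack: [597, -8]
BINARY_OP + → 597 + -8 = 589. Stack: [589]
RETURN_VALUE → return 589.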